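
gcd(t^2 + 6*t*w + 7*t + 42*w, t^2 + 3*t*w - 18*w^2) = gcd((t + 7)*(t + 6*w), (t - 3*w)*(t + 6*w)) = t + 6*w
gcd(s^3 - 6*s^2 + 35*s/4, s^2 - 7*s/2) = s^2 - 7*s/2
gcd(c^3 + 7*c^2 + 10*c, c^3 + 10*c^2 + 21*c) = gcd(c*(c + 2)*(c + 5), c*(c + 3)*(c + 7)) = c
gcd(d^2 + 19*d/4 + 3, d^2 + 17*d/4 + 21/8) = d + 3/4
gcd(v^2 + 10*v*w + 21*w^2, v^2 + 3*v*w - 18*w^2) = 1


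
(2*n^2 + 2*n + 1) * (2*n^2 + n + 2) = 4*n^4 + 6*n^3 + 8*n^2 + 5*n + 2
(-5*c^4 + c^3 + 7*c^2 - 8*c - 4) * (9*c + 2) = -45*c^5 - c^4 + 65*c^3 - 58*c^2 - 52*c - 8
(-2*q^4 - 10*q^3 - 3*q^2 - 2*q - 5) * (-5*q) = 10*q^5 + 50*q^4 + 15*q^3 + 10*q^2 + 25*q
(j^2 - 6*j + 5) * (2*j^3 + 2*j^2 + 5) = 2*j^5 - 10*j^4 - 2*j^3 + 15*j^2 - 30*j + 25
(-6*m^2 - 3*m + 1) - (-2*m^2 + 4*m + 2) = -4*m^2 - 7*m - 1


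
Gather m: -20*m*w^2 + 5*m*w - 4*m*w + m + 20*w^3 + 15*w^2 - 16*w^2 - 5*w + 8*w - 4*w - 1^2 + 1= m*(-20*w^2 + w + 1) + 20*w^3 - w^2 - w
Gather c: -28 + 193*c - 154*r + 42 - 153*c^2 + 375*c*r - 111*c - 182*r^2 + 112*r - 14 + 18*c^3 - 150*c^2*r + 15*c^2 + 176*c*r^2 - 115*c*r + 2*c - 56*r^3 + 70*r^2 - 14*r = 18*c^3 + c^2*(-150*r - 138) + c*(176*r^2 + 260*r + 84) - 56*r^3 - 112*r^2 - 56*r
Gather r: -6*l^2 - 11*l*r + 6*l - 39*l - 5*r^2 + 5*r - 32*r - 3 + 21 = -6*l^2 - 33*l - 5*r^2 + r*(-11*l - 27) + 18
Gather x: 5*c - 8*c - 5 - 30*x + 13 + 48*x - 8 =-3*c + 18*x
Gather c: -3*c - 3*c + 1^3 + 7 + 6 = 14 - 6*c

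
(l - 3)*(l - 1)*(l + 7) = l^3 + 3*l^2 - 25*l + 21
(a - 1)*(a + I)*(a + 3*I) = a^3 - a^2 + 4*I*a^2 - 3*a - 4*I*a + 3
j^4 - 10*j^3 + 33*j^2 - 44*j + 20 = (j - 5)*(j - 2)^2*(j - 1)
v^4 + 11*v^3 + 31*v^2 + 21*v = v*(v + 1)*(v + 3)*(v + 7)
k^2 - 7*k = k*(k - 7)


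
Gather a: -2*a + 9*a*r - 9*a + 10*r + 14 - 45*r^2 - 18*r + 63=a*(9*r - 11) - 45*r^2 - 8*r + 77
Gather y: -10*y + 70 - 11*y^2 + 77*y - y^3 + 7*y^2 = -y^3 - 4*y^2 + 67*y + 70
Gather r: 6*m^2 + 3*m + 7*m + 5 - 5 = 6*m^2 + 10*m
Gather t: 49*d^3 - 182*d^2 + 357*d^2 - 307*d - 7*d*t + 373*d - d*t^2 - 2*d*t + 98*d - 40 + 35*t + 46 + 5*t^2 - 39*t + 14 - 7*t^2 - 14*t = 49*d^3 + 175*d^2 + 164*d + t^2*(-d - 2) + t*(-9*d - 18) + 20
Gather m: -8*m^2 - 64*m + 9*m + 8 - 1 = -8*m^2 - 55*m + 7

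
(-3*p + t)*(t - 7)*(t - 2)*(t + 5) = -3*p*t^3 + 12*p*t^2 + 93*p*t - 210*p + t^4 - 4*t^3 - 31*t^2 + 70*t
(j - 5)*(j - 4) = j^2 - 9*j + 20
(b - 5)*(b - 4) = b^2 - 9*b + 20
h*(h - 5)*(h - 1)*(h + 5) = h^4 - h^3 - 25*h^2 + 25*h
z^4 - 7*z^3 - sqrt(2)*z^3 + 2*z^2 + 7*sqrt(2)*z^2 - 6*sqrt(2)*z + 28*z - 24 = (z - 6)*(z - 1)*(z - 2*sqrt(2))*(z + sqrt(2))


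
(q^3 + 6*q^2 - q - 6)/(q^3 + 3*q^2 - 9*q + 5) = (q^2 + 7*q + 6)/(q^2 + 4*q - 5)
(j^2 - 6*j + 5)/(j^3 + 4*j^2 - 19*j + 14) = (j - 5)/(j^2 + 5*j - 14)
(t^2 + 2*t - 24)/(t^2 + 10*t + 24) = (t - 4)/(t + 4)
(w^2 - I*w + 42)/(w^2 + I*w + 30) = (w - 7*I)/(w - 5*I)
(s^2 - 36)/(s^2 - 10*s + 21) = (s^2 - 36)/(s^2 - 10*s + 21)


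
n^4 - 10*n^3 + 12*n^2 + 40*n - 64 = (n - 8)*(n - 2)^2*(n + 2)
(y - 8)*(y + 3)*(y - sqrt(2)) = y^3 - 5*y^2 - sqrt(2)*y^2 - 24*y + 5*sqrt(2)*y + 24*sqrt(2)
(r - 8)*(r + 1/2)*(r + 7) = r^3 - r^2/2 - 113*r/2 - 28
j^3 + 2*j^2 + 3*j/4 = j*(j + 1/2)*(j + 3/2)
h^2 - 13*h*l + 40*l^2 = (h - 8*l)*(h - 5*l)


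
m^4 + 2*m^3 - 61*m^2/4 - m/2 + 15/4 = (m - 3)*(m - 1/2)*(m + 1/2)*(m + 5)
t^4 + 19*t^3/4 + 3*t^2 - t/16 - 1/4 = (t - 1/4)*(t + 1/2)^2*(t + 4)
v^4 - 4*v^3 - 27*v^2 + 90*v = v*(v - 6)*(v - 3)*(v + 5)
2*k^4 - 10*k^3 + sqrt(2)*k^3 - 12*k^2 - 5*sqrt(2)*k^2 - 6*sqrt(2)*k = k*(k - 6)*(sqrt(2)*k + 1)*(sqrt(2)*k + sqrt(2))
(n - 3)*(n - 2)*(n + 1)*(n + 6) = n^4 + 2*n^3 - 23*n^2 + 12*n + 36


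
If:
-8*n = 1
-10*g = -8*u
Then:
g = 4*u/5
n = -1/8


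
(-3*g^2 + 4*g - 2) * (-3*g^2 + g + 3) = 9*g^4 - 15*g^3 + g^2 + 10*g - 6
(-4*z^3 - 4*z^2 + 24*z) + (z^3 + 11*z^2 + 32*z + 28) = -3*z^3 + 7*z^2 + 56*z + 28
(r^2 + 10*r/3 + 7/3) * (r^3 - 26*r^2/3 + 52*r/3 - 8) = r^5 - 16*r^4/3 - 83*r^3/9 + 266*r^2/9 + 124*r/9 - 56/3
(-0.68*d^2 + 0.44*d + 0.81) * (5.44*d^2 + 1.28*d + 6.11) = -3.6992*d^4 + 1.5232*d^3 + 0.8148*d^2 + 3.7252*d + 4.9491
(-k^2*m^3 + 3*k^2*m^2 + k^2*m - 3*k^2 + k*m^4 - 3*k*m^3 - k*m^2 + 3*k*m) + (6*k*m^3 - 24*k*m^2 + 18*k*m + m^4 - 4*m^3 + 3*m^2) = -k^2*m^3 + 3*k^2*m^2 + k^2*m - 3*k^2 + k*m^4 + 3*k*m^3 - 25*k*m^2 + 21*k*m + m^4 - 4*m^3 + 3*m^2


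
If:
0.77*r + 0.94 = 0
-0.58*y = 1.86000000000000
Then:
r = -1.22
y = -3.21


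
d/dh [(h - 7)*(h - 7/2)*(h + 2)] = 3*h^2 - 17*h + 7/2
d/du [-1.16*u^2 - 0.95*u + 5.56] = -2.32*u - 0.95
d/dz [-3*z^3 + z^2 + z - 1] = -9*z^2 + 2*z + 1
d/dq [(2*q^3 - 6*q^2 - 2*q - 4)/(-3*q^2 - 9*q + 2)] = 2*(-3*q^4 - 18*q^3 + 30*q^2 - 24*q - 20)/(9*q^4 + 54*q^3 + 69*q^2 - 36*q + 4)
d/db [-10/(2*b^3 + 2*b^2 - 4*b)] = 5*(3*b^2 + 2*b - 2)/(b^2*(b^2 + b - 2)^2)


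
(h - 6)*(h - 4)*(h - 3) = h^3 - 13*h^2 + 54*h - 72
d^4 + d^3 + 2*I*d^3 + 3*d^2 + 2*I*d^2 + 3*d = d*(d + 1)*(d - I)*(d + 3*I)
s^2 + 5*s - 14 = (s - 2)*(s + 7)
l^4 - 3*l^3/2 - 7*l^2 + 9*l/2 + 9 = (l - 3)*(l - 3/2)*(l + 1)*(l + 2)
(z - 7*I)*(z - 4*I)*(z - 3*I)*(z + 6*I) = z^4 - 8*I*z^3 + 23*z^2 - 282*I*z - 504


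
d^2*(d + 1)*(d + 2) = d^4 + 3*d^3 + 2*d^2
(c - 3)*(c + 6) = c^2 + 3*c - 18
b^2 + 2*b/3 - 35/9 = (b - 5/3)*(b + 7/3)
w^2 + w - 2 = (w - 1)*(w + 2)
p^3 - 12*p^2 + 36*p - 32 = (p - 8)*(p - 2)^2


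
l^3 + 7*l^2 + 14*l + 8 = (l + 1)*(l + 2)*(l + 4)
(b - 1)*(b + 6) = b^2 + 5*b - 6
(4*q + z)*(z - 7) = 4*q*z - 28*q + z^2 - 7*z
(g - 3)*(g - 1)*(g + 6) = g^3 + 2*g^2 - 21*g + 18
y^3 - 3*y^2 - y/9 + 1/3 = (y - 3)*(y - 1/3)*(y + 1/3)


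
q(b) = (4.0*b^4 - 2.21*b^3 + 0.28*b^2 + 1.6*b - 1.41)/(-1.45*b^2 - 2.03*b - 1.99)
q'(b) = (2.9*b + 2.03)*(4.0*b^4 - 2.21*b^3 + 0.28*b^2 + 1.6*b - 1.41)/(-1.45*b^2 - 2.03*b - 1.99)^2 + (16.0*b^3 - 6.63*b^2 + 0.56*b + 1.6)/(-1.45*b^2 - 2.03*b - 1.99)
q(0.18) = 0.47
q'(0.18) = -1.15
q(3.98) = -26.45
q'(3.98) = -16.60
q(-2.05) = -21.97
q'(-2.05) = 20.20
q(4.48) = -35.43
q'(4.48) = -19.34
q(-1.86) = -18.16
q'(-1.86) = 19.88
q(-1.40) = -9.21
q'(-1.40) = 18.79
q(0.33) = 0.31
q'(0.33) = -0.91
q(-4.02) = -68.64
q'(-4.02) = 28.17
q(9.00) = -179.13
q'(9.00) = -44.26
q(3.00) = -12.79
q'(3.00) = -11.28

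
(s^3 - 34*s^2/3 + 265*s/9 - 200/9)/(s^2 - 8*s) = s - 10/3 + 25/(9*s)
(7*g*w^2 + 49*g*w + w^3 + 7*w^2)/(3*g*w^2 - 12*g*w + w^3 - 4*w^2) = (7*g*w + 49*g + w^2 + 7*w)/(3*g*w - 12*g + w^2 - 4*w)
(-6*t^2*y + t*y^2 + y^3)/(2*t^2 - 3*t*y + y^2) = y*(3*t + y)/(-t + y)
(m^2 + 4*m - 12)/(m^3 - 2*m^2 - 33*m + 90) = (m - 2)/(m^2 - 8*m + 15)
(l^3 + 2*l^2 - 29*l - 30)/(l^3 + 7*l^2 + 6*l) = (l - 5)/l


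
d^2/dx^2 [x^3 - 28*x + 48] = 6*x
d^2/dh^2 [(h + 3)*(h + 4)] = 2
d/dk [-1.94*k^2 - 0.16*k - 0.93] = -3.88*k - 0.16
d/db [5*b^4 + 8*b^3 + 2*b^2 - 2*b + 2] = 20*b^3 + 24*b^2 + 4*b - 2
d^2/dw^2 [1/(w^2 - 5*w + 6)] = 2*(-w^2 + 5*w + (2*w - 5)^2 - 6)/(w^2 - 5*w + 6)^3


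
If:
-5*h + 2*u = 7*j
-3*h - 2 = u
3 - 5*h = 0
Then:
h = 3/5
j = -53/35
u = -19/5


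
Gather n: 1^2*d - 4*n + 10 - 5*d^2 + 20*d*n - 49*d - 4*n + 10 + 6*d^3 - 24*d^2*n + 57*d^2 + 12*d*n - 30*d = 6*d^3 + 52*d^2 - 78*d + n*(-24*d^2 + 32*d - 8) + 20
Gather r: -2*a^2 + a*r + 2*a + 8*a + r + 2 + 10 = -2*a^2 + 10*a + r*(a + 1) + 12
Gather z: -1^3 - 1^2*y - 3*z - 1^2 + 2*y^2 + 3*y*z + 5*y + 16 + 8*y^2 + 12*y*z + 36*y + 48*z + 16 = 10*y^2 + 40*y + z*(15*y + 45) + 30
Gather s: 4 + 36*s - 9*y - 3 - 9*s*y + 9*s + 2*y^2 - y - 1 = s*(45 - 9*y) + 2*y^2 - 10*y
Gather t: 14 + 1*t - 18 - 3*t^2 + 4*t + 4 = -3*t^2 + 5*t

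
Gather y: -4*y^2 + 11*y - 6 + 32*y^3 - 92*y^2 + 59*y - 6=32*y^3 - 96*y^2 + 70*y - 12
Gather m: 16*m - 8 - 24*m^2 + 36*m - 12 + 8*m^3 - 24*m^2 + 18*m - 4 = 8*m^3 - 48*m^2 + 70*m - 24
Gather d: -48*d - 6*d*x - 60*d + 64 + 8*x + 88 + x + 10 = d*(-6*x - 108) + 9*x + 162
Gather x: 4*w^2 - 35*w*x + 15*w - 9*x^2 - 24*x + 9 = 4*w^2 + 15*w - 9*x^2 + x*(-35*w - 24) + 9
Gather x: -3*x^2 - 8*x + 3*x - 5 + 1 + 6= -3*x^2 - 5*x + 2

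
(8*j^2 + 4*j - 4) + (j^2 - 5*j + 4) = 9*j^2 - j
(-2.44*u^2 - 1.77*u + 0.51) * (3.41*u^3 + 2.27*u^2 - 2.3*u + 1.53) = -8.3204*u^5 - 11.5745*u^4 + 3.3332*u^3 + 1.4955*u^2 - 3.8811*u + 0.7803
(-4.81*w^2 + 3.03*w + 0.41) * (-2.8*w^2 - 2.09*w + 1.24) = 13.468*w^4 + 1.5689*w^3 - 13.4451*w^2 + 2.9003*w + 0.5084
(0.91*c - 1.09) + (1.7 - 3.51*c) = 0.61 - 2.6*c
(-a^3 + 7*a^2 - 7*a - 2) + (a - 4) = -a^3 + 7*a^2 - 6*a - 6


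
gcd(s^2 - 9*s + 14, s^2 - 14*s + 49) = s - 7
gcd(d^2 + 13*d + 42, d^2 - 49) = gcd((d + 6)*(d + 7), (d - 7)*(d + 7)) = d + 7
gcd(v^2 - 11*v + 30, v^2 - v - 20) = v - 5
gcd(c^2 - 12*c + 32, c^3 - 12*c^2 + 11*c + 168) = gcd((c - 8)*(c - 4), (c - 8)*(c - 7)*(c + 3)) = c - 8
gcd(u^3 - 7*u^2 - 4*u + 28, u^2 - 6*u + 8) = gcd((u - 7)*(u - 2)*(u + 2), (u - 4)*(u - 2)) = u - 2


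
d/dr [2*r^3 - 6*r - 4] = 6*r^2 - 6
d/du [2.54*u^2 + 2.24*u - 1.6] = 5.08*u + 2.24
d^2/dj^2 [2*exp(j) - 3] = 2*exp(j)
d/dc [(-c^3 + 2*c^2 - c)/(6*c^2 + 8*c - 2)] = (-3*c^4 - 8*c^3 + 14*c^2 - 4*c + 1)/(2*(9*c^4 + 24*c^3 + 10*c^2 - 8*c + 1))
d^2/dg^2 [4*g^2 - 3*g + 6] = 8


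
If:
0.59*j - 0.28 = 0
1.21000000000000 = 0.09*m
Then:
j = 0.47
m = 13.44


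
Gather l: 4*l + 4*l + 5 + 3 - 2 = 8*l + 6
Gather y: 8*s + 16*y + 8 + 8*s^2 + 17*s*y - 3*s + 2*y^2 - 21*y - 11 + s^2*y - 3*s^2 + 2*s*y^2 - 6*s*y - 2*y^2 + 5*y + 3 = 5*s^2 + 2*s*y^2 + 5*s + y*(s^2 + 11*s)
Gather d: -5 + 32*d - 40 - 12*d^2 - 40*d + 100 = -12*d^2 - 8*d + 55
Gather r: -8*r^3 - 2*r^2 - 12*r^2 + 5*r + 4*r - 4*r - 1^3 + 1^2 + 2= -8*r^3 - 14*r^2 + 5*r + 2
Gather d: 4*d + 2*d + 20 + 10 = 6*d + 30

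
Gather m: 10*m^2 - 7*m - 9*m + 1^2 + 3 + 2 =10*m^2 - 16*m + 6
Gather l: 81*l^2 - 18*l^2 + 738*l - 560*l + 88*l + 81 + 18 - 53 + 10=63*l^2 + 266*l + 56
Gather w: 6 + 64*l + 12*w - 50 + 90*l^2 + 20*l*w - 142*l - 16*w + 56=90*l^2 - 78*l + w*(20*l - 4) + 12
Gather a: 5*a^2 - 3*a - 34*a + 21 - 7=5*a^2 - 37*a + 14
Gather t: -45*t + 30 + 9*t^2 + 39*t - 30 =9*t^2 - 6*t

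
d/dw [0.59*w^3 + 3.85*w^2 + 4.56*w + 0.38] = 1.77*w^2 + 7.7*w + 4.56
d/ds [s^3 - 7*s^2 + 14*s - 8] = 3*s^2 - 14*s + 14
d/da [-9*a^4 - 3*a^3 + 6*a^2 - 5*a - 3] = -36*a^3 - 9*a^2 + 12*a - 5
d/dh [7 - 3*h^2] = -6*h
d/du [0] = 0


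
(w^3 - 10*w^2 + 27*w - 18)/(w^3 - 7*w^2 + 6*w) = (w - 3)/w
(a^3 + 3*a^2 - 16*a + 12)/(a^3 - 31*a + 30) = (a - 2)/(a - 5)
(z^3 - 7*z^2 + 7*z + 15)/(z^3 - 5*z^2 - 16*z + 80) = (z^2 - 2*z - 3)/(z^2 - 16)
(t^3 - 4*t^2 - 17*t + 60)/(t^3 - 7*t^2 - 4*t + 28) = (t^3 - 4*t^2 - 17*t + 60)/(t^3 - 7*t^2 - 4*t + 28)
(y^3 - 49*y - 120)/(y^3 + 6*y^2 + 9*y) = (y^2 - 3*y - 40)/(y*(y + 3))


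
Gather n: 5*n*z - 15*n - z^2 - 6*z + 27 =n*(5*z - 15) - z^2 - 6*z + 27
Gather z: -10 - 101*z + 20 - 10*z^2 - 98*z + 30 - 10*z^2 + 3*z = -20*z^2 - 196*z + 40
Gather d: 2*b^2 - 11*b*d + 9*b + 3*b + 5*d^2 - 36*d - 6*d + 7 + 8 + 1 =2*b^2 + 12*b + 5*d^2 + d*(-11*b - 42) + 16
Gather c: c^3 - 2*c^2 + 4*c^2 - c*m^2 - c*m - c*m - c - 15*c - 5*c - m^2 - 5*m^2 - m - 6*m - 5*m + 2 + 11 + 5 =c^3 + 2*c^2 + c*(-m^2 - 2*m - 21) - 6*m^2 - 12*m + 18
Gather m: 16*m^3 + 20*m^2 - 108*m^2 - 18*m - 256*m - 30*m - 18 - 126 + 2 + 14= 16*m^3 - 88*m^2 - 304*m - 128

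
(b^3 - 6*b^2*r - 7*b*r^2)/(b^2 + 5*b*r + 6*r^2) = b*(b^2 - 6*b*r - 7*r^2)/(b^2 + 5*b*r + 6*r^2)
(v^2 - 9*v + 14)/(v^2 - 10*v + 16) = (v - 7)/(v - 8)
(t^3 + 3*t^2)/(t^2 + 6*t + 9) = t^2/(t + 3)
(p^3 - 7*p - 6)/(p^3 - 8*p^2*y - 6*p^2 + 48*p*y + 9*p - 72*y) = (-p^2 - 3*p - 2)/(-p^2 + 8*p*y + 3*p - 24*y)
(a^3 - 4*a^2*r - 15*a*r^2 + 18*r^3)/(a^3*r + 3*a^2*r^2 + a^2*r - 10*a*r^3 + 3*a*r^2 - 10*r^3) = (a^3 - 4*a^2*r - 15*a*r^2 + 18*r^3)/(r*(a^3 + 3*a^2*r + a^2 - 10*a*r^2 + 3*a*r - 10*r^2))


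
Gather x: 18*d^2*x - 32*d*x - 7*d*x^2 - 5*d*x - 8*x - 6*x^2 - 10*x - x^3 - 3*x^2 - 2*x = -x^3 + x^2*(-7*d - 9) + x*(18*d^2 - 37*d - 20)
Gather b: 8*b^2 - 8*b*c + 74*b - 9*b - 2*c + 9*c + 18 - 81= 8*b^2 + b*(65 - 8*c) + 7*c - 63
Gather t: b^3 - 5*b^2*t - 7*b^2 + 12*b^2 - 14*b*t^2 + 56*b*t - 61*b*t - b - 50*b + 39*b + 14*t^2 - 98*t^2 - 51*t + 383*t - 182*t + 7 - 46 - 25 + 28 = b^3 + 5*b^2 - 12*b + t^2*(-14*b - 84) + t*(-5*b^2 - 5*b + 150) - 36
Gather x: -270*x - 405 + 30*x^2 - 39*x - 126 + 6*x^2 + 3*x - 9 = 36*x^2 - 306*x - 540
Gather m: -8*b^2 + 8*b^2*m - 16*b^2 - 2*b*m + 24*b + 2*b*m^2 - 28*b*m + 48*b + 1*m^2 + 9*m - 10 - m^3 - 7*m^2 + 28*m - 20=-24*b^2 + 72*b - m^3 + m^2*(2*b - 6) + m*(8*b^2 - 30*b + 37) - 30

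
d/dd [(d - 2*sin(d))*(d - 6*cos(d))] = (d - 2*sin(d))*(6*sin(d) + 1) - (d - 6*cos(d))*(2*cos(d) - 1)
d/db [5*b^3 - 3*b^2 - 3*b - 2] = 15*b^2 - 6*b - 3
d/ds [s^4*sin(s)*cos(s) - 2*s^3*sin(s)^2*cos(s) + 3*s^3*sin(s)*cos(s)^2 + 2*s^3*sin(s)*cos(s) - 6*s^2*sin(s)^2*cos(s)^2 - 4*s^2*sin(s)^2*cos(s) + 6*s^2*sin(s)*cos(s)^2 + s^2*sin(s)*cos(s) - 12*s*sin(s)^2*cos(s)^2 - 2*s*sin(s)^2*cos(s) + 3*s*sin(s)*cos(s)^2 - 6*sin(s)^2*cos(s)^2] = s^4*cos(2*s) + s^3*sin(s)/2 + 2*s^3*sin(2*s) - 3*s^3*sin(3*s)/2 + 3*s^3*cos(s)/4 + 2*s^3*cos(2*s) + 9*s^3*cos(3*s)/4 + 13*s^2*sin(s)/4 + 3*s^2*sin(2*s) - 3*s^2*sin(3*s)/4 - 3*s^2*sin(4*s) + s^2*cos(2*s) + 6*s^2*cos(3*s) + 3*s*(1 - cos(2*s))^2 + 7*s*sin(s)/2 + 7*s*sin(2*s) + 3*s*sin(3*s)/2 - 6*s*sin(4*s) - 5*s*cos(s)/4 + 17*s*cos(3*s)/4 + 6*sqrt(2)*s*cos(2*s + pi/4) - 6*s + 3*(1 - cos(2*s))^2 + 3*sin(s)/4 + 6*sin(2*s) + 3*sin(3*s)/4 - 3*sin(4*s) - cos(s)/2 + cos(3*s)/2 + 6*sqrt(2)*cos(2*s + pi/4) - 6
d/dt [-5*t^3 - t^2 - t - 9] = -15*t^2 - 2*t - 1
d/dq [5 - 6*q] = -6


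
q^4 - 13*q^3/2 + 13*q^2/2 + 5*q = q*(q - 5)*(q - 2)*(q + 1/2)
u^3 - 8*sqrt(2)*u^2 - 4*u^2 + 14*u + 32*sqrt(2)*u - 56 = (u - 4)*(u - 7*sqrt(2))*(u - sqrt(2))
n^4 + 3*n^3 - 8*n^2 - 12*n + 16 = (n - 2)*(n - 1)*(n + 2)*(n + 4)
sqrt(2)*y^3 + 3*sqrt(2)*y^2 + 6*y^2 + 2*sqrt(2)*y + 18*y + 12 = (y + 2)*(y + 3*sqrt(2))*(sqrt(2)*y + sqrt(2))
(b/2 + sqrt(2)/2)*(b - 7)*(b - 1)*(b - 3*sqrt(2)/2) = b^4/2 - 4*b^3 - sqrt(2)*b^3/4 + 2*b^2 + 2*sqrt(2)*b^2 - 7*sqrt(2)*b/4 + 12*b - 21/2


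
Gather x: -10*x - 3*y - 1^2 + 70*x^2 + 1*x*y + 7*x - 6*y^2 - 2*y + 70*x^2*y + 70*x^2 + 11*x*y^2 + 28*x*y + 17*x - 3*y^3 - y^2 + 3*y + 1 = x^2*(70*y + 140) + x*(11*y^2 + 29*y + 14) - 3*y^3 - 7*y^2 - 2*y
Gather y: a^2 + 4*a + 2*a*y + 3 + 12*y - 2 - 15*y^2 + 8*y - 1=a^2 + 4*a - 15*y^2 + y*(2*a + 20)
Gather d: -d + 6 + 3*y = -d + 3*y + 6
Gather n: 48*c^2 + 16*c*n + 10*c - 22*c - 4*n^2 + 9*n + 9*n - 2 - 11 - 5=48*c^2 - 12*c - 4*n^2 + n*(16*c + 18) - 18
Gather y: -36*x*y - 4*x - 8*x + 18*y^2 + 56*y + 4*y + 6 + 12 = -12*x + 18*y^2 + y*(60 - 36*x) + 18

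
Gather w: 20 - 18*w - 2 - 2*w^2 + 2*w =-2*w^2 - 16*w + 18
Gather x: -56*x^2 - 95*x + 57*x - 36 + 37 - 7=-56*x^2 - 38*x - 6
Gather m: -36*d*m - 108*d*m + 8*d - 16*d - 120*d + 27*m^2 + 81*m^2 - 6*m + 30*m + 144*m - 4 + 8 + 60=-128*d + 108*m^2 + m*(168 - 144*d) + 64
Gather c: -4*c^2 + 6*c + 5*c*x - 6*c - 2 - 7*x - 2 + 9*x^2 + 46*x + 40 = -4*c^2 + 5*c*x + 9*x^2 + 39*x + 36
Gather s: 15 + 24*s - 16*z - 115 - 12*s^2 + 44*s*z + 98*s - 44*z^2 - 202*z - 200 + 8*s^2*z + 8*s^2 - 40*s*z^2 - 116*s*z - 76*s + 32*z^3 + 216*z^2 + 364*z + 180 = s^2*(8*z - 4) + s*(-40*z^2 - 72*z + 46) + 32*z^3 + 172*z^2 + 146*z - 120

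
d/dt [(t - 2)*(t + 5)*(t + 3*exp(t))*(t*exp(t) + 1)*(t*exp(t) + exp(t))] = ((t - 2)*(t + 1)^2*(t + 5)*(t + 3*exp(t))*exp(t) + (t - 2)*(t + 1)*(t + 5)*(t*exp(t) + 1)*(3*exp(t) + 1) + (t - 2)*(t + 1)*(t + 3*exp(t))*(t*exp(t) + 1) + (t - 2)*(t + 2)*(t + 5)*(t + 3*exp(t))*(t*exp(t) + 1) + (t + 1)*(t + 5)*(t + 3*exp(t))*(t*exp(t) + 1))*exp(t)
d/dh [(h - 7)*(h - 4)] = 2*h - 11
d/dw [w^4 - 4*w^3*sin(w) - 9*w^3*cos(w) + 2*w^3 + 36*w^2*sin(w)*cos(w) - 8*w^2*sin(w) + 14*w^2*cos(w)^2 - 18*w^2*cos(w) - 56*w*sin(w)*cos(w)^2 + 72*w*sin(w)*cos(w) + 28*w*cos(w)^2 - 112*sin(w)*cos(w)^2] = 9*w^3*sin(w) - 4*w^3*cos(w) + 4*w^3 + 6*w^2*sin(w) - 14*w^2*sin(2*w) - 35*w^2*cos(w) + 36*w^2*cos(2*w) + 6*w^2 - 16*w*sin(w) + 8*w*sin(2*w) - 50*w*cos(w) + 86*w*cos(2*w) - 42*w*cos(3*w) + 14*w - 14*sin(w) + 36*sin(2*w) - 14*sin(3*w) - 28*cos(w) + 14*cos(2*w) - 84*cos(3*w) + 14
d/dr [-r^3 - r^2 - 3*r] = -3*r^2 - 2*r - 3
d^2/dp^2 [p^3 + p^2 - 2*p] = 6*p + 2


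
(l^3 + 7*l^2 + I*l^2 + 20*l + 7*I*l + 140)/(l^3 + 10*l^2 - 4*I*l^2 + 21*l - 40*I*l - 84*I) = (l + 5*I)/(l + 3)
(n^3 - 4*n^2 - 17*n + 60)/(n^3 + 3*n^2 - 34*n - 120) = (n^2 - 8*n + 15)/(n^2 - n - 30)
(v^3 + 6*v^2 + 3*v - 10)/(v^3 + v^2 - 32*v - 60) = (v - 1)/(v - 6)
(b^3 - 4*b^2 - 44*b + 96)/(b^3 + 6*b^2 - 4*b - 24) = (b - 8)/(b + 2)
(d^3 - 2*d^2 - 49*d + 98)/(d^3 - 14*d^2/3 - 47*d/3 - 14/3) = 3*(d^2 + 5*d - 14)/(3*d^2 + 7*d + 2)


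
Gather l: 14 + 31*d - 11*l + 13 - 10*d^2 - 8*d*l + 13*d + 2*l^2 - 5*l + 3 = -10*d^2 + 44*d + 2*l^2 + l*(-8*d - 16) + 30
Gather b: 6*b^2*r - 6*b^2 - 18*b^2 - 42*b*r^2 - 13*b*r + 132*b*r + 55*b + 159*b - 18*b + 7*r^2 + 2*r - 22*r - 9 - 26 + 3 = b^2*(6*r - 24) + b*(-42*r^2 + 119*r + 196) + 7*r^2 - 20*r - 32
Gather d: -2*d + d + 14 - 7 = 7 - d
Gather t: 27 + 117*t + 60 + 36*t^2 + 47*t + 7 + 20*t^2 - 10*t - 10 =56*t^2 + 154*t + 84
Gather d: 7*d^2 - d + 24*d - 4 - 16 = 7*d^2 + 23*d - 20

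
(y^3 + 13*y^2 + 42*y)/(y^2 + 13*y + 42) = y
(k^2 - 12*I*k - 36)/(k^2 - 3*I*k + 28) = (k^2 - 12*I*k - 36)/(k^2 - 3*I*k + 28)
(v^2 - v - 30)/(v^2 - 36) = (v + 5)/(v + 6)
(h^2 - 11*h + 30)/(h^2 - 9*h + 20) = (h - 6)/(h - 4)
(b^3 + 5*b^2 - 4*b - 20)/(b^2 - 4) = b + 5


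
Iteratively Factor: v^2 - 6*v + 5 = (v - 5)*(v - 1)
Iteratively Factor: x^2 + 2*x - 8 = (x + 4)*(x - 2)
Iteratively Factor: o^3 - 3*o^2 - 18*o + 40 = (o - 5)*(o^2 + 2*o - 8) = (o - 5)*(o - 2)*(o + 4)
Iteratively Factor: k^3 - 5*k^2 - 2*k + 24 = (k + 2)*(k^2 - 7*k + 12) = (k - 3)*(k + 2)*(k - 4)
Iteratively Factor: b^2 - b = (b)*(b - 1)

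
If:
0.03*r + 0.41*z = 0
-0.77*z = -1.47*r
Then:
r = 0.00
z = 0.00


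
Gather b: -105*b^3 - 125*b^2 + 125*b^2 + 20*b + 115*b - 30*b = -105*b^3 + 105*b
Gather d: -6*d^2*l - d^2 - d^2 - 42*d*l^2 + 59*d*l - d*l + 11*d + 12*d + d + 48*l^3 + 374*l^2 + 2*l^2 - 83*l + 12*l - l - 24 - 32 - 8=d^2*(-6*l - 2) + d*(-42*l^2 + 58*l + 24) + 48*l^3 + 376*l^2 - 72*l - 64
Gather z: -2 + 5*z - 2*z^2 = -2*z^2 + 5*z - 2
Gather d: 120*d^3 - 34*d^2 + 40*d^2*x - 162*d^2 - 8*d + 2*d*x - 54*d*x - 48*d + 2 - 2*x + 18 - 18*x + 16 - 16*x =120*d^3 + d^2*(40*x - 196) + d*(-52*x - 56) - 36*x + 36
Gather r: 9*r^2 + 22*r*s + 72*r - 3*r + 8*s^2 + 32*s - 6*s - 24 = 9*r^2 + r*(22*s + 69) + 8*s^2 + 26*s - 24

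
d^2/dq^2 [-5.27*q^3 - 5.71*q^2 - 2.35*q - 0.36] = -31.62*q - 11.42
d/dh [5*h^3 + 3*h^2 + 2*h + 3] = 15*h^2 + 6*h + 2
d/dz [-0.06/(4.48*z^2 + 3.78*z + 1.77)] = (0.5376*z + 0.2268)/(4.48*z^2 + 3.78*z + 1.77)^2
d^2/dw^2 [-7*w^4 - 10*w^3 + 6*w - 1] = 12*w*(-7*w - 5)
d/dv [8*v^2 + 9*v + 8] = 16*v + 9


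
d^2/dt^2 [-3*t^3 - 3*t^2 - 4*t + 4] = -18*t - 6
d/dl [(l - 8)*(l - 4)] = 2*l - 12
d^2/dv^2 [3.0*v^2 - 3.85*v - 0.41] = 6.00000000000000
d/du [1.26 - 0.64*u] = -0.640000000000000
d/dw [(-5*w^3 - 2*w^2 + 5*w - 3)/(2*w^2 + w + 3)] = (-10*w^4 - 10*w^3 - 57*w^2 + 18)/(4*w^4 + 4*w^3 + 13*w^2 + 6*w + 9)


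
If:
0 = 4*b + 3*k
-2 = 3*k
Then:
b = 1/2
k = -2/3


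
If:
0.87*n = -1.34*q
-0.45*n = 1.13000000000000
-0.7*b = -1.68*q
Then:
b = 3.91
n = -2.51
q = 1.63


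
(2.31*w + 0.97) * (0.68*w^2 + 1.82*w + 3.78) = 1.5708*w^3 + 4.8638*w^2 + 10.4972*w + 3.6666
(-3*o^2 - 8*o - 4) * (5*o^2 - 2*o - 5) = -15*o^4 - 34*o^3 + 11*o^2 + 48*o + 20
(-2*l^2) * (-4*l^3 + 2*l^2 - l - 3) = 8*l^5 - 4*l^4 + 2*l^3 + 6*l^2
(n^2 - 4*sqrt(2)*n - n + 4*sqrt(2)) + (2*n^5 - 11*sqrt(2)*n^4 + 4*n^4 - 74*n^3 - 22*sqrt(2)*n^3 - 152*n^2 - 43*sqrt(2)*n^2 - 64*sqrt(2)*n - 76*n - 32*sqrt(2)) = 2*n^5 - 11*sqrt(2)*n^4 + 4*n^4 - 74*n^3 - 22*sqrt(2)*n^3 - 151*n^2 - 43*sqrt(2)*n^2 - 68*sqrt(2)*n - 77*n - 28*sqrt(2)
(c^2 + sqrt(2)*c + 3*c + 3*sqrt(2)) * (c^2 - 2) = c^4 + sqrt(2)*c^3 + 3*c^3 - 2*c^2 + 3*sqrt(2)*c^2 - 6*c - 2*sqrt(2)*c - 6*sqrt(2)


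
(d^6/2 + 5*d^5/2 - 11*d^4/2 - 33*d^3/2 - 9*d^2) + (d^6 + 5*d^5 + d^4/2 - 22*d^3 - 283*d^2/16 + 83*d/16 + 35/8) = 3*d^6/2 + 15*d^5/2 - 5*d^4 - 77*d^3/2 - 427*d^2/16 + 83*d/16 + 35/8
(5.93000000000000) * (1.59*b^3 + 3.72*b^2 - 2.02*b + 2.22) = 9.4287*b^3 + 22.0596*b^2 - 11.9786*b + 13.1646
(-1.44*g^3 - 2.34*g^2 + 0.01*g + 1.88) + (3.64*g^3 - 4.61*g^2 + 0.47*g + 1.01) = 2.2*g^3 - 6.95*g^2 + 0.48*g + 2.89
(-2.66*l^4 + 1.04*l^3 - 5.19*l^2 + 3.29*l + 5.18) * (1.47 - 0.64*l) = 1.7024*l^5 - 4.5758*l^4 + 4.8504*l^3 - 9.7349*l^2 + 1.5211*l + 7.6146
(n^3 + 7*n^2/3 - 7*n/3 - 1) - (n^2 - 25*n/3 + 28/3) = n^3 + 4*n^2/3 + 6*n - 31/3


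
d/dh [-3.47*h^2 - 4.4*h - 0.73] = -6.94*h - 4.4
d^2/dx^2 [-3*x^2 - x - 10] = -6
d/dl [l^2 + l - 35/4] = 2*l + 1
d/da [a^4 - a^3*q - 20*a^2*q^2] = a*(4*a^2 - 3*a*q - 40*q^2)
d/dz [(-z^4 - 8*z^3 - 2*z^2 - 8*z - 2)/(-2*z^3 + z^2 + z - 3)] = (2*z^6 - 2*z^5 - 15*z^4 - 36*z^3 + 66*z^2 + 16*z + 26)/(4*z^6 - 4*z^5 - 3*z^4 + 14*z^3 - 5*z^2 - 6*z + 9)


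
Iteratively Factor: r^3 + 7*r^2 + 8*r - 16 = (r - 1)*(r^2 + 8*r + 16) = (r - 1)*(r + 4)*(r + 4)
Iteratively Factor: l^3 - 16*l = (l)*(l^2 - 16) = l*(l - 4)*(l + 4)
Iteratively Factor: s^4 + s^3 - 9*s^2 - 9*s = (s + 1)*(s^3 - 9*s) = (s + 1)*(s + 3)*(s^2 - 3*s) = s*(s + 1)*(s + 3)*(s - 3)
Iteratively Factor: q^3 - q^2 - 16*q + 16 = (q - 4)*(q^2 + 3*q - 4) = (q - 4)*(q - 1)*(q + 4)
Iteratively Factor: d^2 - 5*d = (d - 5)*(d)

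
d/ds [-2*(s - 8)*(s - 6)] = 28 - 4*s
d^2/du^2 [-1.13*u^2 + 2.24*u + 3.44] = -2.26000000000000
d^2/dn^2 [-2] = 0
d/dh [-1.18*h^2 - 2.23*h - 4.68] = -2.36*h - 2.23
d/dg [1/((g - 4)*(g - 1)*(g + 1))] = (-(g - 4)*(g - 1) - (g - 4)*(g + 1) - (g - 1)*(g + 1))/((g - 4)^2*(g - 1)^2*(g + 1)^2)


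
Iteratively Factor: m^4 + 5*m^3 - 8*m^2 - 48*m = (m - 3)*(m^3 + 8*m^2 + 16*m) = m*(m - 3)*(m^2 + 8*m + 16) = m*(m - 3)*(m + 4)*(m + 4)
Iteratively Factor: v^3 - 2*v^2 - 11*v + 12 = (v + 3)*(v^2 - 5*v + 4) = (v - 1)*(v + 3)*(v - 4)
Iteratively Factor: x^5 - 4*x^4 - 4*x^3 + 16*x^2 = (x - 4)*(x^4 - 4*x^2) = x*(x - 4)*(x^3 - 4*x) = x*(x - 4)*(x - 2)*(x^2 + 2*x) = x*(x - 4)*(x - 2)*(x + 2)*(x)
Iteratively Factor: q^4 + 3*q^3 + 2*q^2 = (q + 2)*(q^3 + q^2) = (q + 1)*(q + 2)*(q^2) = q*(q + 1)*(q + 2)*(q)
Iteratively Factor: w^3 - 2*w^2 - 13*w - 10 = (w + 1)*(w^2 - 3*w - 10) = (w - 5)*(w + 1)*(w + 2)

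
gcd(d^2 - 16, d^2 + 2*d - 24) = d - 4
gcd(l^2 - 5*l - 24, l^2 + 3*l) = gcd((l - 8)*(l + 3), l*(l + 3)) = l + 3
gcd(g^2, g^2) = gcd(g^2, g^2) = g^2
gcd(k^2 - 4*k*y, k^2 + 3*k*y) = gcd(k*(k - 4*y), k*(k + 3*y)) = k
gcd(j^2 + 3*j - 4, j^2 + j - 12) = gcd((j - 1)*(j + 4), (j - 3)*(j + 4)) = j + 4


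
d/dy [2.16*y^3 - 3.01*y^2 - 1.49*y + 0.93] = 6.48*y^2 - 6.02*y - 1.49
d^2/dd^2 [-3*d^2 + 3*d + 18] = -6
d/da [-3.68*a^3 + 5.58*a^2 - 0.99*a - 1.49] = -11.04*a^2 + 11.16*a - 0.99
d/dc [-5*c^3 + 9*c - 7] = 9 - 15*c^2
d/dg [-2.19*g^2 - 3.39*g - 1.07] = -4.38*g - 3.39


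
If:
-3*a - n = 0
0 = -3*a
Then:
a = 0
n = 0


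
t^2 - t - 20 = (t - 5)*(t + 4)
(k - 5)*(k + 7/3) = k^2 - 8*k/3 - 35/3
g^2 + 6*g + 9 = (g + 3)^2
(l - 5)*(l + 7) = l^2 + 2*l - 35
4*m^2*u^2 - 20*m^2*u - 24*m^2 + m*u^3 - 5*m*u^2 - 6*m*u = (4*m + u)*(u - 6)*(m*u + m)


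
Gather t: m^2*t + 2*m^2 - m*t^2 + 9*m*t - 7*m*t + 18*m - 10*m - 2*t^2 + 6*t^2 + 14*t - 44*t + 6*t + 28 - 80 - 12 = 2*m^2 + 8*m + t^2*(4 - m) + t*(m^2 + 2*m - 24) - 64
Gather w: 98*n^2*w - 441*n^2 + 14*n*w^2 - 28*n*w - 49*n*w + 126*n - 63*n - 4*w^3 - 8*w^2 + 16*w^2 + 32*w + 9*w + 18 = -441*n^2 + 63*n - 4*w^3 + w^2*(14*n + 8) + w*(98*n^2 - 77*n + 41) + 18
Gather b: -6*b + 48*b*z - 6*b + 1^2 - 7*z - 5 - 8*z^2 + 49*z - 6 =b*(48*z - 12) - 8*z^2 + 42*z - 10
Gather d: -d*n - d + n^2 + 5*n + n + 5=d*(-n - 1) + n^2 + 6*n + 5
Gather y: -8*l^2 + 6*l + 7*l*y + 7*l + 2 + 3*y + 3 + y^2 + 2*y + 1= -8*l^2 + 13*l + y^2 + y*(7*l + 5) + 6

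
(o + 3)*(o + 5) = o^2 + 8*o + 15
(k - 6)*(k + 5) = k^2 - k - 30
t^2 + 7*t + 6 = (t + 1)*(t + 6)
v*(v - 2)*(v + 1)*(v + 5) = v^4 + 4*v^3 - 7*v^2 - 10*v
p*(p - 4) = p^2 - 4*p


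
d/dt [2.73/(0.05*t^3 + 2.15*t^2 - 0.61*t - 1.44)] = (-0.4095*t^2 - 11.739*t + 1.6653)/(0.05*t^3 + 2.15*t^2 - 0.61*t - 1.44)^2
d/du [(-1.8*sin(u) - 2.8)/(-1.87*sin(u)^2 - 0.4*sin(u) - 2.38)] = (-3.366*sin(u)^2 - 10.472*sin(u) + 3.164)*cos(u)/(3.4969*sin(u)^4 + 1.496*sin(u)^3 + 9.0612*sin(u)^2 + 1.904*sin(u) + 5.6644)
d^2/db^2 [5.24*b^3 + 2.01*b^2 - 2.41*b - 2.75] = 31.44*b + 4.02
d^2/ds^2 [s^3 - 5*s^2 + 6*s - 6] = 6*s - 10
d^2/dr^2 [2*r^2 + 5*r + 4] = 4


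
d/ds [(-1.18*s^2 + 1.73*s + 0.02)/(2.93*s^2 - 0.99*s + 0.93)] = (-3.9007*s^2 - 2.312*s + 1.6287)/(8.5849*s^4 - 5.8014*s^3 + 6.4299*s^2 - 1.8414*s + 0.8649)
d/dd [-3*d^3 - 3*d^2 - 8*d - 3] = -9*d^2 - 6*d - 8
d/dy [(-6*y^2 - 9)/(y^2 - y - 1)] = 3*(2*y^2 + 10*y - 3)/(y^4 - 2*y^3 - y^2 + 2*y + 1)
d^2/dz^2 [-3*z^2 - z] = -6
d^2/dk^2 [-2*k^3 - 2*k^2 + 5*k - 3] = -12*k - 4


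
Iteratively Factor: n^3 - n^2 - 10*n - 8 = (n + 1)*(n^2 - 2*n - 8) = (n - 4)*(n + 1)*(n + 2)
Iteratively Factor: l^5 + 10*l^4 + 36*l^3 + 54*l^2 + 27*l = (l + 3)*(l^4 + 7*l^3 + 15*l^2 + 9*l) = (l + 3)^2*(l^3 + 4*l^2 + 3*l) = (l + 1)*(l + 3)^2*(l^2 + 3*l) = l*(l + 1)*(l + 3)^2*(l + 3)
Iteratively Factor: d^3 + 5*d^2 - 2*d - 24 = (d + 4)*(d^2 + d - 6) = (d + 3)*(d + 4)*(d - 2)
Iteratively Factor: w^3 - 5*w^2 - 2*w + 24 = (w + 2)*(w^2 - 7*w + 12) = (w - 4)*(w + 2)*(w - 3)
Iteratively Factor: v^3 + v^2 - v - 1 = (v + 1)*(v^2 - 1) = (v - 1)*(v + 1)*(v + 1)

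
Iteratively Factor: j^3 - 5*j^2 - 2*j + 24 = (j - 4)*(j^2 - j - 6) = (j - 4)*(j - 3)*(j + 2)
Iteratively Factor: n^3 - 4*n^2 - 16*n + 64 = (n - 4)*(n^2 - 16) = (n - 4)^2*(n + 4)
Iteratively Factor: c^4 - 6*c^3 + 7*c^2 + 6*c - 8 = (c + 1)*(c^3 - 7*c^2 + 14*c - 8) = (c - 4)*(c + 1)*(c^2 - 3*c + 2) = (c - 4)*(c - 2)*(c + 1)*(c - 1)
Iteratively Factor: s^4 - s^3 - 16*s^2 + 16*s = (s + 4)*(s^3 - 5*s^2 + 4*s) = s*(s + 4)*(s^2 - 5*s + 4) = s*(s - 1)*(s + 4)*(s - 4)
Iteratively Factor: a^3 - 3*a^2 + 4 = (a - 2)*(a^2 - a - 2) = (a - 2)*(a + 1)*(a - 2)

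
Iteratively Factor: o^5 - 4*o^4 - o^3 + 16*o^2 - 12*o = (o)*(o^4 - 4*o^3 - o^2 + 16*o - 12) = o*(o - 3)*(o^3 - o^2 - 4*o + 4) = o*(o - 3)*(o - 2)*(o^2 + o - 2) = o*(o - 3)*(o - 2)*(o + 2)*(o - 1)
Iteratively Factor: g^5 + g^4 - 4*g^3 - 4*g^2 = (g - 2)*(g^4 + 3*g^3 + 2*g^2) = g*(g - 2)*(g^3 + 3*g^2 + 2*g) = g*(g - 2)*(g + 2)*(g^2 + g) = g^2*(g - 2)*(g + 2)*(g + 1)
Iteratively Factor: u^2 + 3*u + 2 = (u + 1)*(u + 2)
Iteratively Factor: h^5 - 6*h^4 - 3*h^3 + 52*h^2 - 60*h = (h - 2)*(h^4 - 4*h^3 - 11*h^2 + 30*h) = (h - 5)*(h - 2)*(h^3 + h^2 - 6*h) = (h - 5)*(h - 2)^2*(h^2 + 3*h) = (h - 5)*(h - 2)^2*(h + 3)*(h)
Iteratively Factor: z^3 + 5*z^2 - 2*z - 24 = (z + 3)*(z^2 + 2*z - 8) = (z + 3)*(z + 4)*(z - 2)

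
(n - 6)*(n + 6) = n^2 - 36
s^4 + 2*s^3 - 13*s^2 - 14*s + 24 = (s - 3)*(s - 1)*(s + 2)*(s + 4)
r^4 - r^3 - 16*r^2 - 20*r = r*(r - 5)*(r + 2)^2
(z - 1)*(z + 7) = z^2 + 6*z - 7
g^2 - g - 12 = (g - 4)*(g + 3)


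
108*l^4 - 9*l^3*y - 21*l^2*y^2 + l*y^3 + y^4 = (-3*l + y)^2*(3*l + y)*(4*l + y)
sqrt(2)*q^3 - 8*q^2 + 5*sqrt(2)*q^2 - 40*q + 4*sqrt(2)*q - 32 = (q + 4)*(q - 4*sqrt(2))*(sqrt(2)*q + sqrt(2))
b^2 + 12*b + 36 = (b + 6)^2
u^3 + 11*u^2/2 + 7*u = u*(u + 2)*(u + 7/2)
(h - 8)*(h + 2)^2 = h^3 - 4*h^2 - 28*h - 32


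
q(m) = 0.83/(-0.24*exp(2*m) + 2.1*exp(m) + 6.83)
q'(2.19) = 0.39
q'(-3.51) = -0.00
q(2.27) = 0.18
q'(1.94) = 0.07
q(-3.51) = 0.12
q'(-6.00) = 0.00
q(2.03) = 0.09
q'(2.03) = 0.12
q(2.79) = -0.04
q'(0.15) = -0.02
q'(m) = 0.83*(0.48*exp(2*m) - 2.1*exp(m))/(-0.24*exp(2*m) + 2.1*exp(m) + 6.83)^2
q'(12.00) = 0.00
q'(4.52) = 0.00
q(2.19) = 0.13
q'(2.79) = 0.15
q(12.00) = 0.00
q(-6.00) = 0.12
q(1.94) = 0.08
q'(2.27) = 0.94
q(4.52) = -0.00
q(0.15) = 0.09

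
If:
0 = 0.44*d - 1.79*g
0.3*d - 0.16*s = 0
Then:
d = 0.533333333333333*s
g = 0.131098696461825*s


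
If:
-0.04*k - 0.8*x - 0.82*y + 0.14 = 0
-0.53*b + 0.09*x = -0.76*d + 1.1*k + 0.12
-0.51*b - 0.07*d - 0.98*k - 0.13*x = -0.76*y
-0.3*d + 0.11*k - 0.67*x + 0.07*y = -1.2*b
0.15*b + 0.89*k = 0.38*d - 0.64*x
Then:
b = 0.11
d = 0.15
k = -0.05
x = 0.13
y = 0.04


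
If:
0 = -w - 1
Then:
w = -1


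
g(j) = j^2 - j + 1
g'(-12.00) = -25.00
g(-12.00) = 157.00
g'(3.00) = 5.00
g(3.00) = 7.00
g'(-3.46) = -7.92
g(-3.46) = 16.43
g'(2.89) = 4.78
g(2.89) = 6.46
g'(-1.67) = -4.34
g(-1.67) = 5.46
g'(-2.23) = -5.46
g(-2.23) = 8.20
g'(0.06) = -0.88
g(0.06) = 0.94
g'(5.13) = 9.26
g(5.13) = 22.19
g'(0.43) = -0.14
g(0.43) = 0.75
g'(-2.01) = -5.02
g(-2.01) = 7.05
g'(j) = 2*j - 1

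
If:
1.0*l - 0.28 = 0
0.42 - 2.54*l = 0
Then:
No Solution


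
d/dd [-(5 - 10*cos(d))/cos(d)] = -5*sin(d)/cos(d)^2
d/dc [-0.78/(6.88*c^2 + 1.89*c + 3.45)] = (10.7328*c + 1.4742)/(6.88*c^2 + 1.89*c + 3.45)^2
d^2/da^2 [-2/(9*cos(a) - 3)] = 2*(-3*sin(a)^2 + cos(a) - 3)/(3*cos(a) - 1)^3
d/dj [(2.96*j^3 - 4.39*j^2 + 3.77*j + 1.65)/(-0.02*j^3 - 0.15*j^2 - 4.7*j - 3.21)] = (-0.5318*j^4 - 27.6732*j^3 - 7.2073*j^2 + 28.6788*j - 4.3467)/(0.0004*j^6 + 0.006*j^5 + 0.2105*j^4 + 1.5384*j^3 + 23.053*j^2 + 30.174*j + 10.3041)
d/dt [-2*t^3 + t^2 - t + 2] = -6*t^2 + 2*t - 1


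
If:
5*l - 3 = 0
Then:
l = 3/5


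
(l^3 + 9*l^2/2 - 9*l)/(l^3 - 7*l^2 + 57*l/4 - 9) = 2*l*(l + 6)/(2*l^2 - 11*l + 12)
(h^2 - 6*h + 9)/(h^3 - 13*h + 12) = (h - 3)/(h^2 + 3*h - 4)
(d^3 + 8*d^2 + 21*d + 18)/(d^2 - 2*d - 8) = (d^2 + 6*d + 9)/(d - 4)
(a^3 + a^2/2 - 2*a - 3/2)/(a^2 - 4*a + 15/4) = 2*(a^2 + 2*a + 1)/(2*a - 5)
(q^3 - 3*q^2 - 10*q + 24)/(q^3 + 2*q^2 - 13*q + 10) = (q^2 - q - 12)/(q^2 + 4*q - 5)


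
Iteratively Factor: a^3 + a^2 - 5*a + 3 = (a + 3)*(a^2 - 2*a + 1) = (a - 1)*(a + 3)*(a - 1)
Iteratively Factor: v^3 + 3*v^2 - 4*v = (v + 4)*(v^2 - v) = v*(v + 4)*(v - 1)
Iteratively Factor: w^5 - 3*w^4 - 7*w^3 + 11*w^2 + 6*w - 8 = (w - 4)*(w^4 + w^3 - 3*w^2 - w + 2) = (w - 4)*(w - 1)*(w^3 + 2*w^2 - w - 2) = (w - 4)*(w - 1)*(w + 1)*(w^2 + w - 2) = (w - 4)*(w - 1)*(w + 1)*(w + 2)*(w - 1)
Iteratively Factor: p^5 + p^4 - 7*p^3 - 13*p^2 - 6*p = (p + 1)*(p^4 - 7*p^2 - 6*p) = p*(p + 1)*(p^3 - 7*p - 6) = p*(p + 1)^2*(p^2 - p - 6) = p*(p - 3)*(p + 1)^2*(p + 2)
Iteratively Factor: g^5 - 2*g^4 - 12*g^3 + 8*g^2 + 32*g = (g - 2)*(g^4 - 12*g^2 - 16*g) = (g - 2)*(g + 2)*(g^3 - 2*g^2 - 8*g) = g*(g - 2)*(g + 2)*(g^2 - 2*g - 8) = g*(g - 2)*(g + 2)^2*(g - 4)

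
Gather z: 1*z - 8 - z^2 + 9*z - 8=-z^2 + 10*z - 16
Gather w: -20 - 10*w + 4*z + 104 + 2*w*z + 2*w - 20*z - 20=w*(2*z - 8) - 16*z + 64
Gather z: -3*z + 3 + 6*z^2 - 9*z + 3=6*z^2 - 12*z + 6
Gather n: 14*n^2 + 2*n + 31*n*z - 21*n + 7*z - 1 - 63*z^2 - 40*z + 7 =14*n^2 + n*(31*z - 19) - 63*z^2 - 33*z + 6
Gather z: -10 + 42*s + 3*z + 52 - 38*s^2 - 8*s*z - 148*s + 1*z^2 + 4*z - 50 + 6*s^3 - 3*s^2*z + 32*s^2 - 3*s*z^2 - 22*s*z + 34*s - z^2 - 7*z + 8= 6*s^3 - 6*s^2 - 3*s*z^2 - 72*s + z*(-3*s^2 - 30*s)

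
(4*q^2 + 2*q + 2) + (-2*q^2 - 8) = 2*q^2 + 2*q - 6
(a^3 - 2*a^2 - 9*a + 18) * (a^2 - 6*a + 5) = a^5 - 8*a^4 + 8*a^3 + 62*a^2 - 153*a + 90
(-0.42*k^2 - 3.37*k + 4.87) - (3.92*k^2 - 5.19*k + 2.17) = -4.34*k^2 + 1.82*k + 2.7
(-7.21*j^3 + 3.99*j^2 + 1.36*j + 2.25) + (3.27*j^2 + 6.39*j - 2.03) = -7.21*j^3 + 7.26*j^2 + 7.75*j + 0.22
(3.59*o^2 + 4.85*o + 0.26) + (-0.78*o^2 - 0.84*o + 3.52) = 2.81*o^2 + 4.01*o + 3.78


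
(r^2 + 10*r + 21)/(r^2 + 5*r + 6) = (r + 7)/(r + 2)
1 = 1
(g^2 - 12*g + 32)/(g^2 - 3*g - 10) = (-g^2 + 12*g - 32)/(-g^2 + 3*g + 10)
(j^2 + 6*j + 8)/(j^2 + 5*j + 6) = (j + 4)/(j + 3)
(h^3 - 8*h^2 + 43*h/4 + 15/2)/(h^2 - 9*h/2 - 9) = (4*h^2 - 8*h - 5)/(2*(2*h + 3))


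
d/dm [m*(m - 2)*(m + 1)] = 3*m^2 - 2*m - 2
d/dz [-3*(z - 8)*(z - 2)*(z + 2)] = -9*z^2 + 48*z + 12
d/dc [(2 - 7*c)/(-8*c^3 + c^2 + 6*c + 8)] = (56*c^3 - 7*c^2 - 42*c + 2*(7*c - 2)*(-12*c^2 + c + 3) - 56)/(-8*c^3 + c^2 + 6*c + 8)^2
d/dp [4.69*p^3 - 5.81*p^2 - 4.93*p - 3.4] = 14.07*p^2 - 11.62*p - 4.93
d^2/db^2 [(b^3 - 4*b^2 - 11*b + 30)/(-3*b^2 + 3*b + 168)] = 4*(-7*b^3 + 69*b^2 - 1245*b + 1703)/(b^6 - 3*b^5 - 165*b^4 + 335*b^3 + 9240*b^2 - 9408*b - 175616)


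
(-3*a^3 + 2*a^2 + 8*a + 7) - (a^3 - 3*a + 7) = -4*a^3 + 2*a^2 + 11*a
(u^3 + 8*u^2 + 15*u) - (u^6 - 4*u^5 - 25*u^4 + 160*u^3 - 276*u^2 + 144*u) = -u^6 + 4*u^5 + 25*u^4 - 159*u^3 + 284*u^2 - 129*u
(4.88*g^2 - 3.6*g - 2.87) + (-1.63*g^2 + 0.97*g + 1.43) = 3.25*g^2 - 2.63*g - 1.44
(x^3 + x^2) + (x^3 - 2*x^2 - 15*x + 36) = 2*x^3 - x^2 - 15*x + 36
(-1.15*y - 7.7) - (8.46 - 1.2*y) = 0.05*y - 16.16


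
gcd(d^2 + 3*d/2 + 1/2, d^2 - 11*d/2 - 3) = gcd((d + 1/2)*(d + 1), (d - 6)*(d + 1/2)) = d + 1/2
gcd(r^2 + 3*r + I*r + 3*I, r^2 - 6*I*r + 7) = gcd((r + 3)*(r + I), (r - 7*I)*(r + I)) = r + I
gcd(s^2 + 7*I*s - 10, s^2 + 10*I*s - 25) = s + 5*I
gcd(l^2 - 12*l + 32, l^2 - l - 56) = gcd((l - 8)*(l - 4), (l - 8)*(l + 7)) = l - 8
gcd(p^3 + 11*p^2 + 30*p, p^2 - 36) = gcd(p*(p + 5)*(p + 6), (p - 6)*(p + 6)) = p + 6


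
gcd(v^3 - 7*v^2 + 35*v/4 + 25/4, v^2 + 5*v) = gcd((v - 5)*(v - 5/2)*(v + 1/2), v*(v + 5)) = 1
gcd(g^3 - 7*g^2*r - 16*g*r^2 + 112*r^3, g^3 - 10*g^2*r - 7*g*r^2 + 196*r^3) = -g^2 + 3*g*r + 28*r^2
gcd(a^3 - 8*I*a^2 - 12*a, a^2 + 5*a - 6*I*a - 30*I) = a - 6*I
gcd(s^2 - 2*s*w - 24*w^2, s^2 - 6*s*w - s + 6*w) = s - 6*w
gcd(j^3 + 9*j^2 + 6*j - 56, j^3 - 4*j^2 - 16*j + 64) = j + 4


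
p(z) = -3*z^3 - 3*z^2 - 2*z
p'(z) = -9*z^2 - 6*z - 2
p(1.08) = -9.44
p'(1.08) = -18.98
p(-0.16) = 0.26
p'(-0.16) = -1.27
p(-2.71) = 43.10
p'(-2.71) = -51.84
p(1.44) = -18.06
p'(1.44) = -29.30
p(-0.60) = 0.77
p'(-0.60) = -1.64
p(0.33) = -1.09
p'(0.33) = -4.96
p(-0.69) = 0.94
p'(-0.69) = -2.14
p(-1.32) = 4.31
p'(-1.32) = -9.76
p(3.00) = -114.00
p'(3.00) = -101.00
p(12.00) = -5640.00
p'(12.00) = -1370.00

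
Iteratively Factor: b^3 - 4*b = (b - 2)*(b^2 + 2*b) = (b - 2)*(b + 2)*(b)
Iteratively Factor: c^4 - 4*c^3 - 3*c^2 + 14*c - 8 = (c - 4)*(c^3 - 3*c + 2) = (c - 4)*(c - 1)*(c^2 + c - 2) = (c - 4)*(c - 1)^2*(c + 2)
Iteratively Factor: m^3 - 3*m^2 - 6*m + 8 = (m - 1)*(m^2 - 2*m - 8) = (m - 1)*(m + 2)*(m - 4)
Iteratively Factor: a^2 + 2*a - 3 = (a - 1)*(a + 3)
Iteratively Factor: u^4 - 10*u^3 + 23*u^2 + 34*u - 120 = (u - 3)*(u^3 - 7*u^2 + 2*u + 40) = (u - 4)*(u - 3)*(u^2 - 3*u - 10) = (u - 5)*(u - 4)*(u - 3)*(u + 2)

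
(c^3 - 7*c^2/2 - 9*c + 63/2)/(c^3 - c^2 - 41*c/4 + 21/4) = 2*(c - 3)/(2*c - 1)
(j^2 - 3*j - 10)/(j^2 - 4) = (j - 5)/(j - 2)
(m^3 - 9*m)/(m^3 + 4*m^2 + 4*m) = (m^2 - 9)/(m^2 + 4*m + 4)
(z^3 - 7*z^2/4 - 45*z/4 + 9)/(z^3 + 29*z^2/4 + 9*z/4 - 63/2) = (4*z^2 - 19*z + 12)/(4*z^2 + 17*z - 42)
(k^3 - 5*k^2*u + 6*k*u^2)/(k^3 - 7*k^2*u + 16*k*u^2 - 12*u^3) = k/(k - 2*u)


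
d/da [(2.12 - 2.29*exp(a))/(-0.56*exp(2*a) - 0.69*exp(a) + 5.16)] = (-1.2824*exp(2*a) + 2.3744*exp(a) - 10.3536)*exp(a)/(0.3136*exp(4*a) + 0.7728*exp(3*a) - 5.3031*exp(2*a) - 7.1208*exp(a) + 26.6256)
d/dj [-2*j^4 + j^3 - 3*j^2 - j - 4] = -8*j^3 + 3*j^2 - 6*j - 1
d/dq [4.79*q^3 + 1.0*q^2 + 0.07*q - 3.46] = 14.37*q^2 + 2.0*q + 0.07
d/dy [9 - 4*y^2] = -8*y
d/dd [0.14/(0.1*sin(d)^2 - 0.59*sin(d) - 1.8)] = (0.0826 - 0.028*sin(d))*cos(d)/(-0.1*sin(d)^2 + 0.59*sin(d) + 1.8)^2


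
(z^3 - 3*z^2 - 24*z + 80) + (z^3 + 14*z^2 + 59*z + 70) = 2*z^3 + 11*z^2 + 35*z + 150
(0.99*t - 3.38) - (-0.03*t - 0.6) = 1.02*t - 2.78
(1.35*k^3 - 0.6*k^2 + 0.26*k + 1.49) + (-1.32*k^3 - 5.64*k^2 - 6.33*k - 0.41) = 0.03*k^3 - 6.24*k^2 - 6.07*k + 1.08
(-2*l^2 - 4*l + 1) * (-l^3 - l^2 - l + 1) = 2*l^5 + 6*l^4 + 5*l^3 + l^2 - 5*l + 1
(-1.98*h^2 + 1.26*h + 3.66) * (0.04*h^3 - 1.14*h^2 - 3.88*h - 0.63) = -0.0792*h^5 + 2.3076*h^4 + 6.3924*h^3 - 7.8138*h^2 - 14.9946*h - 2.3058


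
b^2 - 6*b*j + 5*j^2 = (b - 5*j)*(b - j)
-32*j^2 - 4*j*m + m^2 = (-8*j + m)*(4*j + m)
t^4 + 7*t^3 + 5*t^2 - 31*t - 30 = (t - 2)*(t + 1)*(t + 3)*(t + 5)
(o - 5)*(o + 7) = o^2 + 2*o - 35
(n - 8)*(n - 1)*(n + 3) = n^3 - 6*n^2 - 19*n + 24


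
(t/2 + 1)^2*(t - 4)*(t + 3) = t^4/4 + 3*t^3/4 - 3*t^2 - 13*t - 12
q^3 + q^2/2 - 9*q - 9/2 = (q - 3)*(q + 1/2)*(q + 3)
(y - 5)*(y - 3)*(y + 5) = y^3 - 3*y^2 - 25*y + 75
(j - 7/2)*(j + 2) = j^2 - 3*j/2 - 7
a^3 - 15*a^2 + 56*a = a*(a - 8)*(a - 7)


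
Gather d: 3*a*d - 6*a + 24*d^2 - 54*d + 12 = -6*a + 24*d^2 + d*(3*a - 54) + 12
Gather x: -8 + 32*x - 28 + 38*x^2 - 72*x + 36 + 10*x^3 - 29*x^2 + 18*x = 10*x^3 + 9*x^2 - 22*x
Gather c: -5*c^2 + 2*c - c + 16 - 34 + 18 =-5*c^2 + c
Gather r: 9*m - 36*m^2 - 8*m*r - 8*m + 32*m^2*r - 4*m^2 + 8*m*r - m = 32*m^2*r - 40*m^2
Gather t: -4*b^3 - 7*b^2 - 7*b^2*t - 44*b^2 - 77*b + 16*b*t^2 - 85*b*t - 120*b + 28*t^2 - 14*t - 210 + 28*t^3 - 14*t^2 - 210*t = -4*b^3 - 51*b^2 - 197*b + 28*t^3 + t^2*(16*b + 14) + t*(-7*b^2 - 85*b - 224) - 210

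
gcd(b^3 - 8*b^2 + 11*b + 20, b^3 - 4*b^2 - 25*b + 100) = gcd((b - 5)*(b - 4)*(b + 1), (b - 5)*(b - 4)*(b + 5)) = b^2 - 9*b + 20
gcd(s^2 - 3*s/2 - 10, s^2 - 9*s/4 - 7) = s - 4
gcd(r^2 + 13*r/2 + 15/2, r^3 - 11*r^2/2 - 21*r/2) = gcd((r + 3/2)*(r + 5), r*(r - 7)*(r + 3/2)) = r + 3/2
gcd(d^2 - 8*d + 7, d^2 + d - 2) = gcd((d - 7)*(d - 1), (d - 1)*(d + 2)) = d - 1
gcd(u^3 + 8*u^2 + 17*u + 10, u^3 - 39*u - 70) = u^2 + 7*u + 10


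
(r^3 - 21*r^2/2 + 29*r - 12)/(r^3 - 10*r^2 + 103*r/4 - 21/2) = 2*(r - 4)/(2*r - 7)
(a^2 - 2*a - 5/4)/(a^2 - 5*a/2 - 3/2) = (a - 5/2)/(a - 3)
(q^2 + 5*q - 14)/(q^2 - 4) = (q + 7)/(q + 2)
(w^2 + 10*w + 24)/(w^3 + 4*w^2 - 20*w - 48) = (w + 4)/(w^2 - 2*w - 8)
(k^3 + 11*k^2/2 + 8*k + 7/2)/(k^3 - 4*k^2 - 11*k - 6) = (k + 7/2)/(k - 6)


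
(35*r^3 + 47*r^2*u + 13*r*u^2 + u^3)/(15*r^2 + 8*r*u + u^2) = (7*r^2 + 8*r*u + u^2)/(3*r + u)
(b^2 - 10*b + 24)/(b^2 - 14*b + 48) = (b - 4)/(b - 8)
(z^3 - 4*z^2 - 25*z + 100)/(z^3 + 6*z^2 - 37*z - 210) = (z^2 - 9*z + 20)/(z^2 + z - 42)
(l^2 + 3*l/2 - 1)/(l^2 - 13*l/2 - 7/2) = (-2*l^2 - 3*l + 2)/(-2*l^2 + 13*l + 7)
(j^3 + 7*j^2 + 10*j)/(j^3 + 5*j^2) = (j + 2)/j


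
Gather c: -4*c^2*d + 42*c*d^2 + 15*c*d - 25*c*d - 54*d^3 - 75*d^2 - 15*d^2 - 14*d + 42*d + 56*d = -4*c^2*d + c*(42*d^2 - 10*d) - 54*d^3 - 90*d^2 + 84*d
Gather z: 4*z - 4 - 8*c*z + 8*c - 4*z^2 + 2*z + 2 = 8*c - 4*z^2 + z*(6 - 8*c) - 2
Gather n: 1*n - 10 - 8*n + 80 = 70 - 7*n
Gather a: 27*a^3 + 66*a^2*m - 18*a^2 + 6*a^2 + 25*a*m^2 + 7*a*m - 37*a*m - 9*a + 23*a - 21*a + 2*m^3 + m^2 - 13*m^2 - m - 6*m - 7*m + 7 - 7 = 27*a^3 + a^2*(66*m - 12) + a*(25*m^2 - 30*m - 7) + 2*m^3 - 12*m^2 - 14*m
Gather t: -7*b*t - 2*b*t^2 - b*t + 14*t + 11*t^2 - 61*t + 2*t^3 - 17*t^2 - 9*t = 2*t^3 + t^2*(-2*b - 6) + t*(-8*b - 56)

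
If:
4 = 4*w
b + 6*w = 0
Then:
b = -6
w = 1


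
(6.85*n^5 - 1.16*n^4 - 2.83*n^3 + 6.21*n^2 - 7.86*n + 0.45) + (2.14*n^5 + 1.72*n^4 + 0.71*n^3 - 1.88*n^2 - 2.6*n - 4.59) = 8.99*n^5 + 0.56*n^4 - 2.12*n^3 + 4.33*n^2 - 10.46*n - 4.14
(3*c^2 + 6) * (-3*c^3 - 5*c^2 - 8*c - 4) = -9*c^5 - 15*c^4 - 42*c^3 - 42*c^2 - 48*c - 24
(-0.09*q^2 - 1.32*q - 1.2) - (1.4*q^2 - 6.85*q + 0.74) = -1.49*q^2 + 5.53*q - 1.94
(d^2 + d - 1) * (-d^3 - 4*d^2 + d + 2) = -d^5 - 5*d^4 - 2*d^3 + 7*d^2 + d - 2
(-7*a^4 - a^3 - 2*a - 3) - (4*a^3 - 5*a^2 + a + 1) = -7*a^4 - 5*a^3 + 5*a^2 - 3*a - 4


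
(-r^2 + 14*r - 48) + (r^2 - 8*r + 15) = 6*r - 33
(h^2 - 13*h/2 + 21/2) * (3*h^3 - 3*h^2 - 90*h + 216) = 3*h^5 - 45*h^4/2 - 39*h^3 + 1539*h^2/2 - 2349*h + 2268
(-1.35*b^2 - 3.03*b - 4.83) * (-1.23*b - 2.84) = 1.6605*b^3 + 7.5609*b^2 + 14.5461*b + 13.7172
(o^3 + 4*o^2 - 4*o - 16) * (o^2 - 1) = o^5 + 4*o^4 - 5*o^3 - 20*o^2 + 4*o + 16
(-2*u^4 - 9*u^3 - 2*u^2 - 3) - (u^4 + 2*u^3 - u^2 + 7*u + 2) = -3*u^4 - 11*u^3 - u^2 - 7*u - 5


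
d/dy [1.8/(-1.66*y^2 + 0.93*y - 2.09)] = (5.976*y - 1.674)/(1.66*y^2 - 0.93*y + 2.09)^2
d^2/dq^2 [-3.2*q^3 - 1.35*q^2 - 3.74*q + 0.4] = -19.2*q - 2.7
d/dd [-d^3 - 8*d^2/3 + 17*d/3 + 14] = -3*d^2 - 16*d/3 + 17/3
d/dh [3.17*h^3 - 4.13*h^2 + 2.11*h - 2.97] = 9.51*h^2 - 8.26*h + 2.11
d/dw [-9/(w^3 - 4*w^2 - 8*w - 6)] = 9*(3*w^2 - 8*w - 8)/(-w^3 + 4*w^2 + 8*w + 6)^2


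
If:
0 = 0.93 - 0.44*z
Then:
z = 2.11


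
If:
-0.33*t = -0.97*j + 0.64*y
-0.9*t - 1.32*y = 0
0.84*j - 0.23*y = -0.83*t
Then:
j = 0.00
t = 0.00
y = 0.00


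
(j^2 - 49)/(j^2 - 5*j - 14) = (j + 7)/(j + 2)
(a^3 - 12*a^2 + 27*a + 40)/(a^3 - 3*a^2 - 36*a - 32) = (a - 5)/(a + 4)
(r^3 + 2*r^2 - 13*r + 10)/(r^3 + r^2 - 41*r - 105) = (r^2 - 3*r + 2)/(r^2 - 4*r - 21)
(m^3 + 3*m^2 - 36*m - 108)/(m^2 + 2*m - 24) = (m^2 - 3*m - 18)/(m - 4)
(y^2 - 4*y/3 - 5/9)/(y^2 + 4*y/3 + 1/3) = (y - 5/3)/(y + 1)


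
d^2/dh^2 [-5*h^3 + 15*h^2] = 30 - 30*h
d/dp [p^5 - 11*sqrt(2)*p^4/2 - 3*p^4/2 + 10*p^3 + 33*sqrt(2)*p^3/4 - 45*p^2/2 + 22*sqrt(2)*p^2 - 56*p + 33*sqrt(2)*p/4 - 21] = 5*p^4 - 22*sqrt(2)*p^3 - 6*p^3 + 30*p^2 + 99*sqrt(2)*p^2/4 - 45*p + 44*sqrt(2)*p - 56 + 33*sqrt(2)/4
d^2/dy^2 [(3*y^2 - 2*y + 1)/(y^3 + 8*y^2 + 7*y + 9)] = 2*(3*y^6 - 6*y^5 - 105*y^4 - 407*y^3 - 327*y^2 + 573*y + 346)/(y^9 + 24*y^8 + 213*y^7 + 875*y^6 + 1923*y^5 + 3282*y^4 + 3610*y^3 + 3267*y^2 + 1701*y + 729)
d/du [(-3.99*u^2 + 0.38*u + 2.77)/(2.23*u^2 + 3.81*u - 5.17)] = (-16.0493*u^2 + 28.9024*u - 12.5183)/(4.9729*u^4 + 16.9926*u^3 - 8.5421*u^2 - 39.3954*u + 26.7289)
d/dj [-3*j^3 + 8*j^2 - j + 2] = -9*j^2 + 16*j - 1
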